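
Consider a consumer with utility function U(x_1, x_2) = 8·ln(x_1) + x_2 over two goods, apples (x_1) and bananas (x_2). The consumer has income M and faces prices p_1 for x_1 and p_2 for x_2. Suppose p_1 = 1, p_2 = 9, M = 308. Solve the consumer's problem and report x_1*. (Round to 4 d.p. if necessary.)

x_1* = 72

At the given prices: x_1* = 8·9/1 = 72.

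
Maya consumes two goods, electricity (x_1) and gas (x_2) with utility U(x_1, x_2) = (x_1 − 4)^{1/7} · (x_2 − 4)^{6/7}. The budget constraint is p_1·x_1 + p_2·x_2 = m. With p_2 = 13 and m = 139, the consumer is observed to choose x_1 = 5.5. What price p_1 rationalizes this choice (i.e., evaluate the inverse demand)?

Let x_1' = x_1−4, x_2' = x_2−4. MRS = (1/6)·x_2'/x_1' = p_1/p_2.
After buying the subsistence bundle (4, 4), a share 1/7 of the remaining income goes to x_1: x_1* = 4 + 1/7·(m − 4p_1 − 4p_2)/p_1.
Set x_1* = 5.5 in the demand function and solve for p_1: p_1 = 6.

p_1 = 6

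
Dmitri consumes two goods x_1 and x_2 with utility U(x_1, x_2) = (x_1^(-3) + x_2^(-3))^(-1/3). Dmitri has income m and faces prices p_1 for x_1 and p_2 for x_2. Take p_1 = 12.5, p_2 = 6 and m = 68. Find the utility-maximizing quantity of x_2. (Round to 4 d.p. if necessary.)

x_2* = 4.1452

MU_x_1 ∝ x_1^(-4), MU_x_2 ∝ x_2^(-4), so MRS = (x_2/x_1)^(4) = p_1/p_2.
Solve for the ratio: x_2/x_1 = [p_1/p_2]^(0.25).
Substitute x_2 = (x_2/x_1)·x_1 into the budget: x_1* = m/(p_1 + p_2·(x_2/x_1)).
Numerically x_2/x_1 = 1.201406, so x_1* = 68/(12.5 + 6·1.201406) = 3.4503 and x_2* = 1.201406·3.4503 = 4.1452.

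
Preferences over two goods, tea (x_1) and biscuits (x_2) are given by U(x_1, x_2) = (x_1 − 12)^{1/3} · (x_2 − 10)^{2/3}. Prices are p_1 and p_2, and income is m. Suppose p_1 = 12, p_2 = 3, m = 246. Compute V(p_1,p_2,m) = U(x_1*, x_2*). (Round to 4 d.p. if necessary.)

V = 8

This is Cobb-Douglas in (x_1−12, x_2−10): tangency gives 1/3·p_2·(x_2−10) = 2/3·p_1·(x_1−12).
Substituting into the budget: x_1* = 12 + 1/3·(m − 12·p_1 − 10·p_2)/p_1, and x_2* = 10 + 2/3·(…)/p_2.
Discretionary income = 246 − 12·12 − 10·3 = 72; x_1* = 12 + 1/3·72/12 = 14; x_2* = 10 + 2/3·72/3 = 26.
Utility at the optimum: U(14, 26) = 8.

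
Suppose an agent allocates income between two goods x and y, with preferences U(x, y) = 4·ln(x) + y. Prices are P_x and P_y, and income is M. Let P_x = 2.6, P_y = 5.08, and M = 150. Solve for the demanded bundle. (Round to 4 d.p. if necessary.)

x* = 7.8154, y* = 25.5276

Set MRS = P_x/P_y: (4/x)/1 = P_x/P_y.
So x*(P_x,P_y) = 4·P_y/P_x, independent of income; and y* = (M − 4·P_y)/P_y.
At the given prices: x* = 4·5.08/2.6 = 7.8154, and y* = 25.5276.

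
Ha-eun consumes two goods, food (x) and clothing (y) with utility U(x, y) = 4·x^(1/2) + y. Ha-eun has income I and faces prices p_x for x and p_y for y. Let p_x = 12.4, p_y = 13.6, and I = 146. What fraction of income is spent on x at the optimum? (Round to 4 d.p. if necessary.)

share on x = 0.4087

Set MRS = p_x/p_y: 2·x^(−1/2) = p_x/p_y.
Thus x* = (2·p_y/p_x)² — independent of I — with the rest of income spent on y.
Plugging in: x* = (2·13.6/12.4)² = 4.8117, y* = 6.3482.
Expenditure on x: 12.4·4.8117 = 59.6645; share = 0.4087.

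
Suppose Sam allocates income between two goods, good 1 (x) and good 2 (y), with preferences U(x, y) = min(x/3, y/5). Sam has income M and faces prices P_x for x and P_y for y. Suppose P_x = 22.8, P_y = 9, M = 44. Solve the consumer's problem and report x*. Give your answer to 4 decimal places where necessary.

x* = 1.164

Demand: x*(P_x,P_y,M) = 3·M/(3·P_x + 5·P_y), y* = 5·M/(3·P_x + 5·P_y).
Here 3·22.8 + 5·9 = 113.4, giving x* = 1.164.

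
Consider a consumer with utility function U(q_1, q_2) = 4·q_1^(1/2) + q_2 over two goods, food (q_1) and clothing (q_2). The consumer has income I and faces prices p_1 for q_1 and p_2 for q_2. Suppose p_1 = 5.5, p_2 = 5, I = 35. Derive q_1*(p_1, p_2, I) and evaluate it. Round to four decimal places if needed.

q_1* = 3.3058

MU_q_1 = 2/√q_1, MU_q_2 = 1. Tangency: 2/√q_1 = p_1/p_2.
Solve: √q_1 = 2·p_2/p_1, so q_1*(p_1,p_2) = (2·p_2/p_1)², and q_2* = (I − p_1·q_1*)/p_2.
Plugging in: q_1* = (2·5/5.5)² = 3.3058.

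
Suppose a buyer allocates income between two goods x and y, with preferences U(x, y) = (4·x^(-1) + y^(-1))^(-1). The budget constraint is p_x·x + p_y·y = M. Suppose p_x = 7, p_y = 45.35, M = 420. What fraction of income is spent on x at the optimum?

Numerically y/x = 0.19644, so x* = 420/(7 + 45.35·0.19644) = 26.4009 and y* = 0.19644·26.4009 = 5.1862.
Expenditure on x: 7·26.4009 = 184.8061; share = 0.44.

share on x = 0.44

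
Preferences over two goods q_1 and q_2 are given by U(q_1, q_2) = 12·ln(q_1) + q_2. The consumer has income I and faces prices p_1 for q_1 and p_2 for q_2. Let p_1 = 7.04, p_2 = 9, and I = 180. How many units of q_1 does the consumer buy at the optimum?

q_1* = 15.3409

MU_q_1 = 12/q_1, MU_q_2 = 1. Tangency: 12/q_1 = p_1/p_2.
So q_1*(p_1,p_2) = 12·p_2/p_1, independent of income; and q_2* = (I − 12·p_2)/p_2.
At the given prices: q_1* = 12·9/7.04 = 15.3409.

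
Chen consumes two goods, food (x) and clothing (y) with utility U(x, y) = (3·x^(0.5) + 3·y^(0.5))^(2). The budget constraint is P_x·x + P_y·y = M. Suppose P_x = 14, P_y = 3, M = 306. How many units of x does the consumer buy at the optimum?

x* = 3.8571

Substitute y = (y/x)·x into the budget: x* = M/(P_x + P_y·(y/x)).
Numerically y/x = 21.777778, so x* = 306/(14 + 3·21.777778) = 3.8571.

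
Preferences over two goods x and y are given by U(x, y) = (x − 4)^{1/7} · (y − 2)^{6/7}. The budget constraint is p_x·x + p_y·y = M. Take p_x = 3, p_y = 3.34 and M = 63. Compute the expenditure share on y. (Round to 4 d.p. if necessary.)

share on y = 0.709

MRS = (1/6)·(y−2)/(x−4). Tangency with p_x/p_y gives y−2 = 6·(p_x/p_y)·(x−4).
After buying the subsistence bundle (4, 2), a share 1/7 of the remaining income goes to x: x* = 4 + 1/7·(M − 4p_x − 2p_y)/p_x.
Discretionary income = 63 − 4·3 − 2·3.34 = 44.32; x* = 4 + 1/7·44.32/3 = 6.1105; y* = 2 + 6/7·44.32/3.34 = 13.3738.
Expenditure on y: 3.34·13.3738 = 44.6686; share = 0.709.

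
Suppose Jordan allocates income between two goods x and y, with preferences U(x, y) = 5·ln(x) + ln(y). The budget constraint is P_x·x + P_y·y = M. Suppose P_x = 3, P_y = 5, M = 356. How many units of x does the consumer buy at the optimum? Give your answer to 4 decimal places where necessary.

x* = 98.8889

The MRS is 5·y/x. Set MRS = P_x/P_y.
Rearranging, P_y·y = (1/5)·P_x·x. Substituting into the budget gives P_x·x·(1 + (1/5)) = M.
Demand: x*(P_x,P_y,M) = 5/6·M/P_x and y* = 1/6·M/P_y.
At P_x=3, P_y=5, M=356: x* = 5/6·356/3 = 98.8889.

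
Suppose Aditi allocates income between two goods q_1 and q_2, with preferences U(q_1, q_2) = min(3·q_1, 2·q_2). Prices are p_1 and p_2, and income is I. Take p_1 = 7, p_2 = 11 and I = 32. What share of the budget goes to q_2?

Demand: q_1*(p_1,p_2,I) = 2·I/(2·p_1 + 3·p_2), q_2* = 3·I/(2·p_1 + 3·p_2).
Here 2·7 + 3·11 = 47, giving q_1* = 1.3617 and q_2* = 2.0426.
Expenditure on q_2: 11·2.0426 = 22.4681; share = 0.7021.

share on q_2 = 0.7021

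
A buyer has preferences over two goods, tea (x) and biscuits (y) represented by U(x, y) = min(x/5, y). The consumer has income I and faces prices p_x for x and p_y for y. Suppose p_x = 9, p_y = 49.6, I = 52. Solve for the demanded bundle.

Leontief preferences: the optimum is at the kink where x/5 = y/1, i.e. y = (1/5)·x.
Budget: p_x·x + p_y·(1/5)·x = I, so (5·p_x + p_y)·x = 5·I.
Demand: x*(p_x,p_y,I) = 5·I/(5·p_x + p_y), y* = I/(5·p_x + p_y).
Here 5·9 + 49.6 = 94.6, giving x* = 2.7484 and y* = 0.5497.

x* = 2.7484, y* = 0.5497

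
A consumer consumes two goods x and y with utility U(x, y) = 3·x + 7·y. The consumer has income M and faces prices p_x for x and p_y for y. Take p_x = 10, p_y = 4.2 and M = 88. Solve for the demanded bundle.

Linear utility — the consumer picks whichever good has higher MU/price: 3/10 = 0.3 vs 7/4.2 = 1.6667.
y gives more utility per dollar, so spend all income on y: y* = M/p_y, x* = 0.
Numerically: x* = 0, y* = 20.9524.

x* = 0, y* = 20.9524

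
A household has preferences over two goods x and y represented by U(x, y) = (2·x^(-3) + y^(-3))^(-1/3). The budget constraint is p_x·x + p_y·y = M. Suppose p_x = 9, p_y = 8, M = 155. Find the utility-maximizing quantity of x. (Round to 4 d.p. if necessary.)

x* = 9.7312

MRS = MU_x/MU_y = 2·(y/x)^(4). Set equal to p_x/p_y.
Hence y/x = ((1/2)·p_x/p_y)^(1/(4)), i.e. raised to the 0.25 power.
With the ratio pinned down, the budget gives x* = M/(p_x + p_y·(y/x)) and y* = (y/x)·x*.
Numerically y/x = 0.866025, so x* = 155/(9 + 8·0.866025) = 9.7312.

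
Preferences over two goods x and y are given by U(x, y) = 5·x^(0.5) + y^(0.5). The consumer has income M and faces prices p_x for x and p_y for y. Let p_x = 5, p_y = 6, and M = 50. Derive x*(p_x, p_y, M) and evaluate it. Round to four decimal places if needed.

x* = 9.6774

Substitute y = (y/x)·x into the budget: x* = M/(p_x + p_y·(y/x)).
Numerically y/x = 0.027778, so x* = 50/(5 + 6·0.027778) = 9.6774.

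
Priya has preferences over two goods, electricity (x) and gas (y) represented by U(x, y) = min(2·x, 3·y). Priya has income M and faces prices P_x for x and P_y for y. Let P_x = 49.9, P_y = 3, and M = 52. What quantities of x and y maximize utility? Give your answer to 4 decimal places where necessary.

x* = 1.0019, y* = 0.668

With perfect complements, no substitution: consume in ratio x:y = 3:2.
Budget: P_x·x + P_y·(2/3)·x = M, so (3·P_x + 2·P_y)·x = 3·M.
Demand: x*(P_x,P_y,M) = 3·M/(3·P_x + 2·P_y), y* = 2·M/(3·P_x + 2·P_y).
Here 3·49.9 + 2·3 = 155.7, giving x* = 1.0019 and y* = 0.668.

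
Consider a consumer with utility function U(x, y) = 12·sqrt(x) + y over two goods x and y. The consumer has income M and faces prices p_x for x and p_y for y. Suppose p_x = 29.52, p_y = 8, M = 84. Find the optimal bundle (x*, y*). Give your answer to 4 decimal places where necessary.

x* = 2.6439, y* = 0.7439

Set MRS = p_x/p_y: 6·x^(−1/2) = p_x/p_y.
Solve: √x = 6·p_y/p_x, so x*(p_x,p_y) = (6·p_y/p_x)², and y* = (M − p_x·x*)/p_y.
Plugging in: x* = (6·8/29.52)² = 2.6439, y* = 0.7439.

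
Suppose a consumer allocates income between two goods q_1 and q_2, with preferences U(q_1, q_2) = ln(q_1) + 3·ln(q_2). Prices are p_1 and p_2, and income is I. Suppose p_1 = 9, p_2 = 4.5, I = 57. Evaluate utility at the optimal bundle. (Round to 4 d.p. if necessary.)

V = 7.2134

MU_q_1/MU_q_2 = (q_2)/(3·q_1); tangency sets this equal to p_1/p_2.
So p_2·q_2 = 3·p_1·q_1; combined with the budget, a share 0.25 of income goes to q_1.
Demand: q_1*(p_1,p_2,I) = 0.25·I/p_1 and q_2* = 0.75·I/p_2.
At p_1=9, p_2=4.5, I=57: q_1* = 0.25·57/9 = 1.5833, q_2* = 9.5.
Utility at the optimum: U(1.5833, 9.5) = 7.2134.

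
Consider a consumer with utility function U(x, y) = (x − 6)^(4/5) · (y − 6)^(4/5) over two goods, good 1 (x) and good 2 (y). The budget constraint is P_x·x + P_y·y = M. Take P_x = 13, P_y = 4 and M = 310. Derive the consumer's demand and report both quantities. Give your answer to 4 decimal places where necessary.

x* = 14, y* = 32

MRS = (y−6)/(x−6). Tangency with P_x/P_y gives y−6 = (P_x/P_y)·(x−6).
Substituting into the budget: x* = 6 + 0.5·(M − 6·P_x − 6·P_y)/P_x, and y* = 6 + 0.5·(…)/P_y.
Discretionary income = 310 − 6·13 − 6·4 = 208; x* = 6 + 0.5·208/13 = 14; y* = 6 + 0.5·208/4 = 32.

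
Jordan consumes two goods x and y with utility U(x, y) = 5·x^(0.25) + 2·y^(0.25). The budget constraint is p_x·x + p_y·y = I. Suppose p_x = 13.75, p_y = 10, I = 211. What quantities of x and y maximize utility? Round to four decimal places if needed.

x* = 11.5577, y* = 5.2082

MRS = MU_x/MU_y = (5/2)·(y/x)^(0.75). Set equal to p_x/p_y.
Hence y/x = ((2/5)·p_x/p_y)^(1/(0.75)), i.e. raised to the 4/3 power.
With the ratio pinned down, the budget gives x* = I/(p_x + p_y·(y/x)) and y* = (y/x)·x*.
Numerically y/x = 0.450627, so x* = 211/(13.75 + 10·0.450627) = 11.5577 and y* = 0.450627·11.5577 = 5.2082.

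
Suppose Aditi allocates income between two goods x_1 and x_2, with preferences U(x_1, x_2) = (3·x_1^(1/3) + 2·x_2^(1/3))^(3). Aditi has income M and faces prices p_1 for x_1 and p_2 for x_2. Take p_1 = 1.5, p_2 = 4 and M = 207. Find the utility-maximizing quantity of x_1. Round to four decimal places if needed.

Substitute x_2 = (x_2/x_1)·x_1 into the budget: x_1* = M/(p_1 + p_2·(x_2/x_1)).
Numerically x_2/x_1 = 0.125, so x_1* = 207/(1.5 + 4·0.125) = 103.5.

x_1* = 103.5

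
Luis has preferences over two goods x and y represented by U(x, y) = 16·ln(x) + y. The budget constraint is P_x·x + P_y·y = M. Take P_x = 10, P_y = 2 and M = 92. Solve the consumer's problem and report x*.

MU_x = 16/x, MU_y = 1. Tangency: 16/x = P_x/P_y.
So x*(P_x,P_y) = 16·P_y/P_x, independent of income; and y* = (M − 16·P_y)/P_y.
At the given prices: x* = 16·2/10 = 3.2.

x* = 3.2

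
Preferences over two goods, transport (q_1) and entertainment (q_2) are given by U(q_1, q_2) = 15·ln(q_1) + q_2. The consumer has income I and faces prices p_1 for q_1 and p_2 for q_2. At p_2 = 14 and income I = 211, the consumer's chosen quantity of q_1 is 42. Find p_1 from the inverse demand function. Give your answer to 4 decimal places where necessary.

MU_q_1 = 15/q_1, MU_q_2 = 1. Tangency: 15/q_1 = p_1/p_2.
So q_1*(p_1,p_2) = 15·p_2/p_1, independent of income; and q_2* = (I − 15·p_2)/p_2.
Set q_1* = 42 in the demand function and solve for p_1: p_1 = 5.

p_1 = 5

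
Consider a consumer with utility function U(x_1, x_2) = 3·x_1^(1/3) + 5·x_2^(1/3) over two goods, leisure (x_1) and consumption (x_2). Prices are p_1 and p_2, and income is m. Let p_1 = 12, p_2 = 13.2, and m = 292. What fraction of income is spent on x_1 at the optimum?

From the CES first-order condition, (3/5)·(x_2/x_1)^(2/3) = p_1/p_2.
Hence x_2/x_1 = ((5/3)·p_1/p_2)^(1/(2/3)), i.e. raised to the 1.5 power.
Substitute x_2 = (x_2/x_1)·x_1 into the budget: x_1* = m/(p_1 + p_2·(x_2/x_1)).
Numerically x_2/x_1 = 1.865023, so x_1* = 292/(12 + 13.2·1.865023) = 7.9742 and x_2* = 1.865023·7.9742 = 14.872.
Expenditure on x_1: 12·7.9742 = 95.6899; share = 0.3277.

share on x_1 = 0.3277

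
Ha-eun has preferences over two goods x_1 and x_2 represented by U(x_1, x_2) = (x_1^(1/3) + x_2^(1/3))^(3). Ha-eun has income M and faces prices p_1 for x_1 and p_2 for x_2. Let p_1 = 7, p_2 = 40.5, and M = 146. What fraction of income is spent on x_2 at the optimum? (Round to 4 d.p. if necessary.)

share on x_2 = 0.2937

Substitute x_2 = (x_2/x_1)·x_1 into the budget: x_1* = M/(p_1 + p_2·(x_2/x_1)).
Numerically x_2/x_1 = 0.071856, so x_1* = 146/(7 + 40.5·0.071856) = 14.7323 and x_2* = 0.071856·14.7323 = 1.0586.
Expenditure on x_2: 40.5·1.0586 = 42.8737; share = 0.2937.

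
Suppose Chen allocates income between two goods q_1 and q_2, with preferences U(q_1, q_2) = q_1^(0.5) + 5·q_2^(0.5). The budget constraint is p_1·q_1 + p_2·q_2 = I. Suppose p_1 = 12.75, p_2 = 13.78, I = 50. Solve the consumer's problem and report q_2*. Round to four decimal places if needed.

MU_q_1 ∝ q_1^(-0.5), MU_q_2 ∝ 5·q_2^(-0.5), so MRS = (1/5)·(q_2/q_1)^(0.5) = p_1/p_2.
Hence q_2/q_1 = (5·p_1/p_2)^(1/(0.5)), i.e. raised to the 2 power.
Substitute q_2 = (q_2/q_1)·q_1 into the budget: q_1* = I/(p_1 + p_2·(q_2/q_1)).
Numerically q_2/q_1 = 21.402374, so q_1* = 50/(12.75 + 13.78·21.402374) = 0.1625 and q_2* = 21.402374·0.1625 = 3.4781.

q_2* = 3.4781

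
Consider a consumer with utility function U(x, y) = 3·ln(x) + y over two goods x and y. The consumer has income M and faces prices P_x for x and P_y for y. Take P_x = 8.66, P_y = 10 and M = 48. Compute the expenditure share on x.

So x*(P_x,P_y) = 3·P_y/P_x, independent of income; and y* = (M − 3·P_y)/P_y.
At the given prices: x* = 3·10/8.66 = 3.4642, and y* = 1.8.
Expenditure on x: 8.66·3.4642 = 30; share = 0.625.

share on x = 0.625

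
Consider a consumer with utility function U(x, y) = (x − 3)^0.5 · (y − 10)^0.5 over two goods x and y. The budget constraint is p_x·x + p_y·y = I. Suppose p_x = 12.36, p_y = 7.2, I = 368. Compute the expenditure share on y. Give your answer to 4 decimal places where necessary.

After buying the subsistence bundle (3, 10), a share 0.5 of the remaining income goes to x: x* = 3 + 0.5·(I − 3p_x − 10p_y)/p_x.
Discretionary income = 368 − 3·12.36 − 10·7.2 = 258.92; x* = 3 + 0.5·258.92/12.36 = 13.4741; y* = 10 + 0.5·258.92/7.2 = 27.9806.
Expenditure on y: 7.2·27.9806 = 201.46; share = 0.5474.

share on y = 0.5474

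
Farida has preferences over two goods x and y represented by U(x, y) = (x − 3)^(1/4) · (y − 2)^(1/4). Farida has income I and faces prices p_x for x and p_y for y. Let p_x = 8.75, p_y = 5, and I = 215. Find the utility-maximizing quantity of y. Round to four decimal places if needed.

y* = 19.875

Discretionary income = 215 − 3·8.75 − 2·5 = 178.75; y* = 2 + 0.5·178.75/5 = 19.875.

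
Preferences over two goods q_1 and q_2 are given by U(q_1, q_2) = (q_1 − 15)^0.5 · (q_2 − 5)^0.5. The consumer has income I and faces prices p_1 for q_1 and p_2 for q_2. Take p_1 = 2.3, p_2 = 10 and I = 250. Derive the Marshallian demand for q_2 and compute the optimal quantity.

Let q_1' = q_1−15, q_2' = q_2−5. MRS = q_2'/q_1' = p_1/p_2.
After buying the subsistence bundle (15, 5), a share 0.5 of the remaining income goes to q_1: q_1* = 15 + 0.5·(I − 15p_1 − 5p_2)/p_1.
Discretionary income = 250 − 15·2.3 − 5·10 = 165.5; q_2* = 5 + 0.5·165.5/10 = 13.275.

q_2* = 13.275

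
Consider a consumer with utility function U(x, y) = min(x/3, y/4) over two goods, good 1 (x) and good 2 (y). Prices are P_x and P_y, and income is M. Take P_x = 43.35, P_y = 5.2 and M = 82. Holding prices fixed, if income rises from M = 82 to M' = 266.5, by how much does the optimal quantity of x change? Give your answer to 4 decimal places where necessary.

Δx* = 3.6692

Leontief preferences: the optimum is at the kink where x/3 = y/4, i.e. y = (4/3)·x.
Budget: P_x·x + P_y·(4/3)·x = M, so (3·P_x + 4·P_y)·x = 3·M.
Demand: x*(P_x,P_y,M) = 3·M/(3·P_x + 4·P_y), y* = 4·M/(3·P_x + 4·P_y).
Here 3·43.35 + 4·5.2 = 150.85, giving x* = 1.6308.
At M' = 266.5: x* = 5.3. Change: 5.3 − 1.6308 = 3.6692.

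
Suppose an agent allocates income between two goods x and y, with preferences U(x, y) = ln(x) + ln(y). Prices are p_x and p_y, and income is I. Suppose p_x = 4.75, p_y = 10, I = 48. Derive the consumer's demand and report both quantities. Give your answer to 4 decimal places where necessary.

x* = 5.0526, y* = 2.4

Tangency: MRS = y/x = p_x/p_y.
So p_y·y = p_x·x; combined with the budget, a share 0.5 of income goes to x.
Demand: x*(p_x,p_y,I) = 0.5·I/p_x and y* = 0.5·I/p_y.
At p_x=4.75, p_y=10, I=48: x* = 0.5·48/4.75 = 5.0526, y* = 2.4.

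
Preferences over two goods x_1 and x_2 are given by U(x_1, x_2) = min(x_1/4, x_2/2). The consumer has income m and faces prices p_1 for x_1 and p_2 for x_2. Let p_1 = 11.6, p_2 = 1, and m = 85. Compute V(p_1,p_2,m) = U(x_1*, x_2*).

With perfect complements, no substitution: consume in ratio x_1:x_2 = 4:2.
Budget: p_1·x_1 + p_2·(1/2)·x_1 = m, so (4·p_1 + 2·p_2)·x_1 = 4·m.
Demand: x_1*(p_1,p_2,m) = 4·m/(4·p_1 + 2·p_2), x_2* = 2·m/(4·p_1 + 2·p_2).
Here 4·11.6 + 2·1 = 48.4, giving x_1* = 7.0248 and x_2* = 3.5124.
Utility at the optimum: U(7.0248, 3.5124) = 1.7562.

V = 1.7562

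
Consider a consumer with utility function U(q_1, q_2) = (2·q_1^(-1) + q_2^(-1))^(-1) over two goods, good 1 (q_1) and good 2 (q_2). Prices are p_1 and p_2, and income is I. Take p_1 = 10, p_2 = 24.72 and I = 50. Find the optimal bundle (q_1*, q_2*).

q_1* = 2.3677, q_2* = 1.0648

MU_q_1 ∝ 2·q_1^(-2), MU_q_2 ∝ q_2^(-2), so MRS = 2·(q_2/q_1)^(2) = p_1/p_2.
Hence q_2/q_1 = ((1/2)·p_1/p_2)^(1/(2)), i.e. raised to the 0.5 power.
With the ratio pinned down, the budget gives q_1* = I/(p_1 + p_2·(q_2/q_1)) and q_2* = (q_2/q_1)·q_1*.
Numerically q_2/q_1 = 0.449739, so q_1* = 50/(10 + 24.72·0.449739) = 2.3677 and q_2* = 0.449739·2.3677 = 1.0648.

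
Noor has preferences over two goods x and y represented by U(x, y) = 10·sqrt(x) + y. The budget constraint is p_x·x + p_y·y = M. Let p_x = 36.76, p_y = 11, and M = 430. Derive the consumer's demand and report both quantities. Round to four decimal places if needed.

x* = 2.2386, y* = 31.61

Thus x* = (5·p_y/p_x)² — independent of M — with the rest of income spent on y.
Plugging in: x* = (5·11/36.76)² = 2.2386, y* = 31.61.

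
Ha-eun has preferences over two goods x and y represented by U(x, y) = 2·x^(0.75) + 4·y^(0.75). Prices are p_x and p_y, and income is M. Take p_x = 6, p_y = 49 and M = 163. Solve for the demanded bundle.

MU_x ∝ 2·x^(-0.25), MU_y ∝ 4·y^(-0.25), so MRS = (1/2)·(y/x)^(0.25) = p_x/p_y.
Hence y/x = (2·p_x/p_y)^(1/(0.25)), i.e. raised to the 4 power.
With the ratio pinned down, the budget gives x* = M/(p_x + p_y·(y/x)) and y* = (y/x)·x*.
Numerically y/x = 0.003597, so x* = 163/(6 + 49·0.003597) = 26.3914 and y* = 0.003597·26.3914 = 0.0949.

x* = 26.3914, y* = 0.0949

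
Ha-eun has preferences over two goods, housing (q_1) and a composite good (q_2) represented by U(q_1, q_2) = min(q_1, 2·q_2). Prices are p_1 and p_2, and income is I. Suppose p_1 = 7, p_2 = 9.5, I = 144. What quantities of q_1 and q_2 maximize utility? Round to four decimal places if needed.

With perfect complements, no substitution: consume in ratio q_1:q_2 = 2:1.
Budget: p_1·q_1 + p_2·(1/2)·q_1 = I, so (2·p_1 + p_2)·q_1 = 2·I.
Demand: q_1*(p_1,p_2,I) = 2·I/(2·p_1 + p_2), q_2* = I/(2·p_1 + p_2).
Here 2·7 + 9.5 = 23.5, giving q_1* = 12.2553 and q_2* = 6.1277.

q_1* = 12.2553, q_2* = 6.1277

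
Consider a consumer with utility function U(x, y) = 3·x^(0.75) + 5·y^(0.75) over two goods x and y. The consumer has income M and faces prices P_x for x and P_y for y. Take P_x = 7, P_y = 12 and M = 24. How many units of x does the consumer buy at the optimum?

MU_x ∝ 3·x^(-0.25), MU_y ∝ 5·y^(-0.25), so MRS = (3/5)·(y/x)^(0.25) = P_x/P_y.
Hence y/x = ((5/3)·P_x/P_y)^(1/(0.25)), i.e. raised to the 4 power.
Substitute y = (y/x)·x into the budget: x* = M/(P_x + P_y·(y/x)).
Numerically y/x = 0.893433, so x* = 24/(7 + 12·0.893433) = 1.3543.

x* = 1.3543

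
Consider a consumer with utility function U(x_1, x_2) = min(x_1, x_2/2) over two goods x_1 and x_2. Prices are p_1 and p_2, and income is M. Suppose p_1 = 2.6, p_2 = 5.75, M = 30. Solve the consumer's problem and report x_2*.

With perfect complements, no substitution: consume in ratio x_1:x_2 = 1:2.
Budget: p_1·x_1 + p_2·2·x_1 = M, so (p_1 + 2·p_2)·x_1 = M.
Demand: x_1*(p_1,p_2,M) = M/(p_1 + 2·p_2), x_2* = 2·M/(p_1 + 2·p_2).
Here 2.6 + 2·5.75 = 14.1, giving x_2* = 4.2553.

x_2* = 4.2553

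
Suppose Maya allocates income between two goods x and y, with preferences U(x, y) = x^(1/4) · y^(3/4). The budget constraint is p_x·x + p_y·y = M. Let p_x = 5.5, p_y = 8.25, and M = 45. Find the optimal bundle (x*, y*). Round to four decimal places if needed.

x* = 2.0455, y* = 4.0909

The MRS is (1/3)·y/x. Set MRS = p_x/p_y.
Rearranging, p_y·y = 3·p_x·x. Substituting into the budget gives p_x·x·(1 + 3) = M.
Demand: x*(p_x,p_y,M) = 0.25·M/p_x and y* = 0.75·M/p_y.
At p_x=5.5, p_y=8.25, M=45: x* = 0.25·45/5.5 = 2.0455, y* = 4.0909.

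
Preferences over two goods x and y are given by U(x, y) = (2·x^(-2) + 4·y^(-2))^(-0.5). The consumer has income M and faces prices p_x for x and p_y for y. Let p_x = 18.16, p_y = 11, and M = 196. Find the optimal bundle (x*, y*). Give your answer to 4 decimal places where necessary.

Numerically y/x = 1.489079, so x* = 196/(18.16 + 11·1.489079) = 5.6746 and y* = 1.489079·5.6746 = 8.4499.

x* = 5.6746, y* = 8.4499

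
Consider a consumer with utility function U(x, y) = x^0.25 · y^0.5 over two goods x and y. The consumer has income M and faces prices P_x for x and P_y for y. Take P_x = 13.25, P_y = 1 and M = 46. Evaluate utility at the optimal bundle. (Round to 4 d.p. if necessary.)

Demand: x*(P_x,P_y,M) = 1/3·M/P_x and y* = 2/3·M/P_y.
At P_x=13.25, P_y=1, M=46: x* = 1/3·46/13.25 = 1.1572, y* = 30.6667.
Utility at the optimum: U(1.1572, 30.6667) = 5.7437.

V = 5.7437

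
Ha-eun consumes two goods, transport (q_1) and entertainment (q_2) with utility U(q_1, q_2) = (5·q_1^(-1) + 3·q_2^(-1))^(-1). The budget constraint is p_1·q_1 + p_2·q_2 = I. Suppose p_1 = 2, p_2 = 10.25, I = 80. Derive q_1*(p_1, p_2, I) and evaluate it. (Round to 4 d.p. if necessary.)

q_1* = 14.5266

MU_q_1 ∝ 5·q_1^(-2), MU_q_2 ∝ 3·q_2^(-2), so MRS = (5/3)·(q_2/q_1)^(2) = p_1/p_2.
Hence q_2/q_1 = ((3/5)·p_1/p_2)^(1/(2)), i.e. raised to the 0.5 power.
With the ratio pinned down, the budget gives q_1* = I/(p_1 + p_2·(q_2/q_1)) and q_2* = (q_2/q_1)·q_1*.
Numerically q_2/q_1 = 0.34216, so q_1* = 80/(2 + 10.25·0.34216) = 14.5266.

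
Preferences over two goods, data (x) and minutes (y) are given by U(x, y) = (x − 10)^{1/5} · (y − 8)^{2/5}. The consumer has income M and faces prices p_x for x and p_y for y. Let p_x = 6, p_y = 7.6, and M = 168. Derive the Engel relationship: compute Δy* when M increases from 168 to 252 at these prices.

Let x' = x−10, y' = y−8. MRS = (1/2)·y'/x' = p_x/p_y.
Substituting into the budget: x* = 10 + 1/3·(M − 10·p_x − 8·p_y)/p_x, and y* = 8 + 2/3·(…)/p_y.
Discretionary income = 168 − 10·6 − 8·7.6 = 47.2; y* = 8 + 2/3·47.2/7.6 = 12.1404.
At M' = 252: y* = 19.5088. Change: 19.5088 − 12.1404 = 7.3684.

Δy* = 7.3684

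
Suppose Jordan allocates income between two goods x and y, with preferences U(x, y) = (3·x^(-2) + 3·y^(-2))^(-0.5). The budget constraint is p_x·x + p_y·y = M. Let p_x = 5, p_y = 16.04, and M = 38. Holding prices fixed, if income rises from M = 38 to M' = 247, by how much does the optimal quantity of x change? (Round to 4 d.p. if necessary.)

MRS = MU_x/MU_y = (y/x)^(3). Set equal to p_x/p_y.
Hence y/x = (p_x/p_y)^(1/(3)), i.e. raised to the 1/3 power.
With the ratio pinned down, the budget gives x* = M/(p_x + p_y·(y/x)) and y* = (y/x)·x*.
Numerically y/x = 0.67804, so x* = 38/(5 + 16.04·0.67804) = 2.3936.
At M' = 247: x* = 15.5583. Change: 15.5583 − 2.3936 = 13.1647.

Δx* = 13.1647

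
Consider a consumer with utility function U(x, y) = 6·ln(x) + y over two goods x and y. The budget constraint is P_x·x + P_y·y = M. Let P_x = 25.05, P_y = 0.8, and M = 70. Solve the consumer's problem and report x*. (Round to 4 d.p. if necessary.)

So x*(P_x,P_y) = 6·P_y/P_x, independent of income; and y* = (M − 6·P_y)/P_y.
At the given prices: x* = 6·0.8/25.05 = 0.1916.

x* = 0.1916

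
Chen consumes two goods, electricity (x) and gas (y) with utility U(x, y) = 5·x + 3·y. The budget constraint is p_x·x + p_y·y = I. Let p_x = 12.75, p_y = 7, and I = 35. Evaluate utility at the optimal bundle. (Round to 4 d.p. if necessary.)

Perfect substitutes: compare marginal utility per dollar. 5/p_x vs 3/p_y → 0.3922 vs 0.4286.
y gives more utility per dollar, so spend all income on y: y* = I/p_y, x* = 0.
Numerically: x* = 0, y* = 5.
Utility at the optimum: U(0, 5) = 15.

V = 15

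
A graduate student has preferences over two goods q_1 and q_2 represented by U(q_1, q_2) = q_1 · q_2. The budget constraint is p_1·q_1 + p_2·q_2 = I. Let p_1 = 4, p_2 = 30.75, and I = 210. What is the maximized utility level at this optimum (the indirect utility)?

V = 89.6341

Tangency: MRS = q_2/q_1 = p_1/p_2.
So p_2·q_2 = p_1·q_1; combined with the budget, a share 0.5 of income goes to q_1.
Demand: q_1*(p_1,p_2,I) = 0.5·I/p_1 and q_2* = 0.5·I/p_2.
At p_1=4, p_2=30.75, I=210: q_1* = 0.5·210/4 = 26.25, q_2* = 3.4146.
Utility at the optimum: U(26.25, 3.4146) = 89.6341.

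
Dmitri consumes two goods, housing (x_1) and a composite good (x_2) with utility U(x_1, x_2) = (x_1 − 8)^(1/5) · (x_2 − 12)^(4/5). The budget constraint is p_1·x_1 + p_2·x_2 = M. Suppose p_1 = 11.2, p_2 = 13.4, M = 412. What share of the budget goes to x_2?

Let x_1' = x_1−8, x_2' = x_2−12. MRS = (1/4)·x_2'/x_1' = p_1/p_2.
After buying the subsistence bundle (8, 12), a share 0.2 of the remaining income goes to x_1: x_1* = 8 + 0.2·(M − 8p_1 − 12p_2)/p_1.
Discretionary income = 412 − 8·11.2 − 12·13.4 = 161.6; x_1* = 8 + 0.2·161.6/11.2 = 10.8857; x_2* = 12 + 0.8·161.6/13.4 = 21.6478.
Expenditure on x_2: 13.4·21.6478 = 290.08; share = 0.7041.

share on x_2 = 0.7041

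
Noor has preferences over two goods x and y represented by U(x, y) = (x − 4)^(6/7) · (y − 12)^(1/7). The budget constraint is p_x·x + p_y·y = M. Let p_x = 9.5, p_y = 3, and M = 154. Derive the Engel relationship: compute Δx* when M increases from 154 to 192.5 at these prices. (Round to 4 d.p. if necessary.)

Let x' = x−4, y' = y−12. MRS = 6·y'/x' = p_x/p_y.
Substituting into the budget: x* = 4 + 6/7·(M − 4·p_x − 12·p_y)/p_x, and y* = 12 + 1/7·(…)/p_y.
Discretionary income = 154 − 4·9.5 − 12·3 = 80; x* = 4 + 6/7·80/9.5 = 11.218.
At M' = 192.5: x* = 14.6917. Change: 14.6917 − 11.218 = 3.4737.

Δx* = 3.4737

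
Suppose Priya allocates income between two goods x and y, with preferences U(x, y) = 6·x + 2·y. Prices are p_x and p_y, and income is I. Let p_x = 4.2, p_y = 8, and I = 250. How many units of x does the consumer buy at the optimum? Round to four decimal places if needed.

x gives more utility per dollar, so spend all income on x: x* = I/p_x, y* = 0.
Numerically: x* = 59.5238, y* = 0.

x* = 59.5238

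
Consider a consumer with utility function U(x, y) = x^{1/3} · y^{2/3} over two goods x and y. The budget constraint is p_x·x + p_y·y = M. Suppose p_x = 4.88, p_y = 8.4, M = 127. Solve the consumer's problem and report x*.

Tangency: MRS = (1/2)·y/x = p_x/p_y.
So 1/3·p_y·y = 2/3·p_x·x; combined with the budget, a share 1/3 of income goes to x.
Demand: x*(p_x,p_y,M) = 1/3·M/p_x and y* = 2/3·M/p_y.
At p_x=4.88, p_y=8.4, M=127: x* = 1/3·127/4.88 = 8.6749.

x* = 8.6749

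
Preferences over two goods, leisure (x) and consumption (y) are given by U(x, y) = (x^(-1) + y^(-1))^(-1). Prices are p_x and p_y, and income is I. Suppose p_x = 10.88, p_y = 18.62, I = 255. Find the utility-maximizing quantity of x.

x* = 10.154

MU_x ∝ x^(-2), MU_y ∝ y^(-2), so MRS = (y/x)^(2) = p_x/p_y.
Hence y/x = (p_x/p_y)^(1/(2)), i.e. raised to the 0.5 power.
Substitute y = (y/x)·x into the budget: x* = I/(p_x + p_y·(y/x)).
Numerically y/x = 0.764407, so x* = 255/(10.88 + 18.62·0.764407) = 10.154.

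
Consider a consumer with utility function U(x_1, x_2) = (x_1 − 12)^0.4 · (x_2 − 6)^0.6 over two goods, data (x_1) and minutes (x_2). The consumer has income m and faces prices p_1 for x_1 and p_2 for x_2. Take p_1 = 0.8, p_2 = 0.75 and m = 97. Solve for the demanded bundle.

Let x_1' = x_1−12, x_2' = x_2−6. MRS = (2/3)·x_2'/x_1' = p_1/p_2.
After buying the subsistence bundle (12, 6), a share 0.4 of the remaining income goes to x_1: x_1* = 12 + 0.4·(m − 12p_1 − 6p_2)/p_1.
Discretionary income = 97 − 12·0.8 − 6·0.75 = 82.9; x_1* = 12 + 0.4·82.9/0.8 = 53.45; x_2* = 6 + 0.6·82.9/0.75 = 72.32.

x_1* = 53.45, x_2* = 72.32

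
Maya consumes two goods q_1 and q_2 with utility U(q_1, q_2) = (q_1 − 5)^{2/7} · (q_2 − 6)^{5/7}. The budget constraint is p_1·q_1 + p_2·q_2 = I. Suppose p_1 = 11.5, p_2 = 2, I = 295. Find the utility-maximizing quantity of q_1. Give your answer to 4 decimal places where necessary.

This is Cobb-Douglas in (q_1−5, q_2−6): tangency gives 2/7·p_2·(q_2−6) = 5/7·p_1·(q_1−5).
Substituting into the budget: q_1* = 5 + 2/7·(I − 5·p_1 − 6·p_2)/p_1, and q_2* = 6 + 5/7·(…)/p_2.
Discretionary income = 295 − 5·11.5 − 6·2 = 225.5; q_1* = 5 + 2/7·225.5/11.5 = 10.6025.

q_1* = 10.6025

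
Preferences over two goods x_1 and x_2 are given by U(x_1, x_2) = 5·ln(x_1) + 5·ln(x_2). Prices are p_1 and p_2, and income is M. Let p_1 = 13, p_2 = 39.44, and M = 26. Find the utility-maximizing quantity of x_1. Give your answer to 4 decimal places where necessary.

MU_x_1/MU_x_2 = (5·x_2)/(5·x_1); tangency sets this equal to p_1/p_2.
So 5·p_2·x_2 = 5·p_1·x_1; combined with the budget, a share 0.5 of income goes to x_1.
Demand: x_1*(p_1,p_2,M) = 0.5·M/p_1 and x_2* = 0.5·M/p_2.
At p_1=13, p_2=39.44, M=26: x_1* = 0.5·26/13 = 1.

x_1* = 1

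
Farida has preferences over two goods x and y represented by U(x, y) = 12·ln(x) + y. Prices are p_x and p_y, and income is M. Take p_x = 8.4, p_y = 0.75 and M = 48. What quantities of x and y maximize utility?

MU_x = 12/x, MU_y = 1. Tangency: 12/x = p_x/p_y.
So x*(p_x,p_y) = 12·p_y/p_x, independent of income; and y* = (M − 12·p_y)/p_y.
At the given prices: x* = 12·0.75/8.4 = 1.0714, and y* = 52.

x* = 1.0714, y* = 52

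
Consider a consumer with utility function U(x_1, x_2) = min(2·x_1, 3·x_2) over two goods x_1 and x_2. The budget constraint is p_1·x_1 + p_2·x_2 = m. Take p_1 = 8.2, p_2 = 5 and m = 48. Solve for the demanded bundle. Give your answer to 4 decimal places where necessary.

x_1* = 4.1618, x_2* = 2.7746

Leontief preferences: the optimum is at the kink where x_1/3 = x_2/2, i.e. x_2 = (2/3)·x_1.
Budget: p_1·x_1 + p_2·(2/3)·x_1 = m, so (3·p_1 + 2·p_2)·x_1 = 3·m.
Demand: x_1*(p_1,p_2,m) = 3·m/(3·p_1 + 2·p_2), x_2* = 2·m/(3·p_1 + 2·p_2).
Here 3·8.2 + 2·5 = 34.6, giving x_1* = 4.1618 and x_2* = 2.7746.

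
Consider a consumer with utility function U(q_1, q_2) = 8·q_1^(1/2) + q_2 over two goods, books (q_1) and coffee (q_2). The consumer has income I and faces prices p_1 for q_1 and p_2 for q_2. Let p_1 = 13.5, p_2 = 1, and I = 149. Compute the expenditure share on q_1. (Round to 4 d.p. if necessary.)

share on q_1 = 0.008

Set MRS = p_1/p_2: 4·q_1^(−1/2) = p_1/p_2.
Solve: √q_1 = 4·p_2/p_1, so q_1*(p_1,p_2) = (4·p_2/p_1)², and q_2* = (I − p_1·q_1*)/p_2.
Plugging in: q_1* = (4·1/13.5)² = 0.0878, q_2* = 147.8148.
Expenditure on q_1: 13.5·0.0878 = 1.1852; share = 0.008.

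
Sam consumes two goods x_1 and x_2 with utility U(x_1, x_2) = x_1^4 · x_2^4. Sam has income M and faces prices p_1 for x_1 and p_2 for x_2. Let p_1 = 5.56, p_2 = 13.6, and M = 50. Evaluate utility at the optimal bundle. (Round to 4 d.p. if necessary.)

The MRS is x_2/x_1. Set MRS = p_1/p_2.
So 4·p_2·x_2 = 4·p_1·x_1; combined with the budget, a share 0.5 of income goes to x_1.
Demand: x_1*(p_1,p_2,M) = 0.5·M/p_1 and x_2* = 0.5·M/p_2.
At p_1=5.56, p_2=13.6, M=50: x_1* = 0.5·50/5.56 = 4.4964, x_2* = 1.8382.
Utility at the optimum: U(4.4964, 1.8382) = 4667.2952.

V = 4667.2952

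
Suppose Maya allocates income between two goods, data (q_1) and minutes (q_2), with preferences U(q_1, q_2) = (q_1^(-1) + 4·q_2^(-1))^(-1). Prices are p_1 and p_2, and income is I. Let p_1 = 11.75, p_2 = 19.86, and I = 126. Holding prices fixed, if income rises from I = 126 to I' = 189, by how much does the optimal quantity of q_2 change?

Δq_2* = 2.2911

With the ratio pinned down, the budget gives q_1* = I/(p_1 + p_2·(q_2/q_1)) and q_2* = (q_2/q_1)·q_1*.
Numerically q_2/q_1 = 1.538365, so q_1* = 126/(11.75 + 19.86·1.538365) = 2.9786 and q_2* = 1.538365·2.9786 = 4.5822.
At I' = 189: q_2* = 6.8732. Change: 6.8732 − 4.5822 = 2.2911.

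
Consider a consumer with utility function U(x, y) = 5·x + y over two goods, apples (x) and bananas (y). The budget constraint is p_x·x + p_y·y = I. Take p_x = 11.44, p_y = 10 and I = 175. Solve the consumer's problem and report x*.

Perfect substitutes: compare marginal utility per dollar. 5/p_x vs 1/p_y → 0.4371 vs 0.1.
x gives more utility per dollar, so spend all income on x: x* = I/p_x, y* = 0.
Numerically: x* = 15.2972, y* = 0.

x* = 15.2972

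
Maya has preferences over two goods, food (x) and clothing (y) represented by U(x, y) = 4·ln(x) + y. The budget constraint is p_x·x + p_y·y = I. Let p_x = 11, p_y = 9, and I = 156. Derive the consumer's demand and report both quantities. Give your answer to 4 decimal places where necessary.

MU_x = 4/x, MU_y = 1. Tangency: 4/x = p_x/p_y.
So x*(p_x,p_y) = 4·p_y/p_x, independent of income; and y* = (I − 4·p_y)/p_y.
At the given prices: x* = 4·9/11 = 3.2727, and y* = 13.3333.

x* = 3.2727, y* = 13.3333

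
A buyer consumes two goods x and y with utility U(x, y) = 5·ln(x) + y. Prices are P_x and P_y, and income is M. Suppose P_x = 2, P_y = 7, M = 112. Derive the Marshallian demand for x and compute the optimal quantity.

Set MRS = P_x/P_y: (5/x)/1 = P_x/P_y.
So x*(P_x,P_y) = 5·P_y/P_x, independent of income; and y* = (M − 5·P_y)/P_y.
At the given prices: x* = 5·7/2 = 17.5.

x* = 17.5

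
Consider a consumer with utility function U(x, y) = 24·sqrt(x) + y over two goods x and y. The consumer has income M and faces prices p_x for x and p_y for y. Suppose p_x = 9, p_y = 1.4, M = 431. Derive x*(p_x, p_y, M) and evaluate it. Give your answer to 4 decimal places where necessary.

x* = 3.4844

MU_x = 12/√x, MU_y = 1. Tangency: 12/√x = p_x/p_y.
Thus x* = (12·p_y/p_x)² — independent of M — with the rest of income spent on y.
Plugging in: x* = (12·1.4/9)² = 3.4844.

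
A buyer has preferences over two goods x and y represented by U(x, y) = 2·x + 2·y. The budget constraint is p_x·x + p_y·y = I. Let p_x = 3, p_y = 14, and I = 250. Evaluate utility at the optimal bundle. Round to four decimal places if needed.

V = 166.6667

Linear utility — the consumer picks whichever good has higher MU/price: 2/3 = 0.6667 vs 2/14 = 0.1429.
x gives more utility per dollar, so spend all income on x: x* = I/p_x, y* = 0.
Numerically: x* = 83.3333, y* = 0.
Utility at the optimum: U(83.3333, 0) = 166.6667.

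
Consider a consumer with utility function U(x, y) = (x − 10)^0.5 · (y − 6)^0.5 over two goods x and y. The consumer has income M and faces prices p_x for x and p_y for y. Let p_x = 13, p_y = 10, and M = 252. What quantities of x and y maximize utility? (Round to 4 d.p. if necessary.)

MRS = (y−6)/(x−10). Tangency with p_x/p_y gives y−6 = (p_x/p_y)·(x−10).
Substituting into the budget: x* = 10 + 0.5·(M − 10·p_x − 6·p_y)/p_x, and y* = 6 + 0.5·(…)/p_y.
Discretionary income = 252 − 10·13 − 6·10 = 62; x* = 10 + 0.5·62/13 = 12.3846; y* = 6 + 0.5·62/10 = 9.1.

x* = 12.3846, y* = 9.1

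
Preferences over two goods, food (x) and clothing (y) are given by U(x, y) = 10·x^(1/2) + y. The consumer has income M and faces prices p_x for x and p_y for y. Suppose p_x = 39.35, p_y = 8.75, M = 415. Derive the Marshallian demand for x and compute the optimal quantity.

Set MRS = p_x/p_y: 5·x^(−1/2) = p_x/p_y.
Thus x* = (5·p_y/p_x)² — independent of M — with the rest of income spent on y.
Plugging in: x* = (5·8.75/39.35)² = 1.2361.

x* = 1.2361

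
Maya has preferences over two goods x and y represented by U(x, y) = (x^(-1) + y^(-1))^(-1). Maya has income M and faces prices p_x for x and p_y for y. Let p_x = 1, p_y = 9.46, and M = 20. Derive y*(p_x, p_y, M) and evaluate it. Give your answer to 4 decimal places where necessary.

From the CES first-order condition, (y/x)^(2) = p_x/p_y.
Solve for the ratio: y/x = [p_x/p_y]^(0.5).
With the ratio pinned down, the budget gives x* = M/(p_x + p_y·(y/x)) and y* = (y/x)·x*.
Numerically y/x = 0.325128, so x* = 20/(1 + 9.46·0.325128) = 4.9071 and y* = 0.325128·4.9071 = 1.5954.

y* = 1.5954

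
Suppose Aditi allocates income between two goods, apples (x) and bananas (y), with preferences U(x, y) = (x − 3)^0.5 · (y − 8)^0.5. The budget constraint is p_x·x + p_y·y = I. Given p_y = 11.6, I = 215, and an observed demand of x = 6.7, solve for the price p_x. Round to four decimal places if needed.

Let x' = x−3, y' = y−8. MRS = y'/x' = p_x/p_y.
Substituting into the budget: x* = 3 + 0.5·(I − 3·p_x − 8·p_y)/p_x, and y* = 8 + 0.5·(…)/p_y.
Set x* = 6.7 in the demand function and solve for p_x: p_x = 11.75.

p_x = 11.75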